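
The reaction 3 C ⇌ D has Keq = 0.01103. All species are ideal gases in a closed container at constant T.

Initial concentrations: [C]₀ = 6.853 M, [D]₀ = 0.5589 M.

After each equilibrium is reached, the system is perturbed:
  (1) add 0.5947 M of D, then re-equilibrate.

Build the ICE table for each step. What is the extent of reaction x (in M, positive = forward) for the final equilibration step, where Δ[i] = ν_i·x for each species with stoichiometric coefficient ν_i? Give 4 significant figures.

x = -0.1672 M

Q₀ = 0.001737 vs Keq = 0.01103 ⇒ Q<K, forward
Step 1:
                    C           D
  I             6.853      0.5589
  C            -2.032      0.6772
  E             4.821       1.236
  solve Keq expr → x = 0.6772; check Q = 0.01103
Then add 0.5947 M of D.
Step 2:
                    C           D
  I             4.821       1.831
  C            0.5017     -0.1672
  E             5.323       1.664
  solve Keq expr → x = -0.1672; check Q = 0.01103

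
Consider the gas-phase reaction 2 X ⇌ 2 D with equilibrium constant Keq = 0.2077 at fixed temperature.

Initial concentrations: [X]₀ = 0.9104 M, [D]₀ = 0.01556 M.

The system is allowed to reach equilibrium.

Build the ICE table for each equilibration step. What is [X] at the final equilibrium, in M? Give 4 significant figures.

[X]_eq = 0.6361 M

Q₀ = 2.9212e-04 vs Keq = 0.2077 ⇒ Q<K, forward
Step 1:
                    X           D
  init         0.9104     0.01556
  Δ           -0.2743      0.2743
  eq           0.6361      0.2899
  solve Keq expr → x = 0.1372; check Q = 0.2077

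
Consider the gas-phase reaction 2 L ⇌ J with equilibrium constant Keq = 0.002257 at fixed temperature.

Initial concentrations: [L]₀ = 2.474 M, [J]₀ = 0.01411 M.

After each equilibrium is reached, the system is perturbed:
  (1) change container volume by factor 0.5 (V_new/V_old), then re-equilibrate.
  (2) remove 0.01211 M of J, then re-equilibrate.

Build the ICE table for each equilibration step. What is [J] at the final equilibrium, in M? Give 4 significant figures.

Q₀ = 0.002305 vs Keq = 0.002257 ⇒ Q>K, reverse
Step 1:
                    L           J
  I             2.474     0.01411
  C        5.7835e-04 -2.8917e-04
  E             2.475     0.01382
  solve Keq expr → x = -2.8917e-04; check Q = 0.002257
Then change container volume by factor 0.5 (V_new/V_old).
Step 2:
                    L           J
  I             4.949     0.02764
  C          -0.05293     0.02647
  E             4.896     0.05411
  solve Keq expr → x = 0.02647; check Q = 0.002257
Then remove 0.01211 M of J.
Step 3:
                    L           J
  I             4.896       0.042
  C           -0.0232      0.0116
  E             4.873      0.0536
  solve Keq expr → x = 0.0116; check Q = 0.002257

[J]_eq = 0.0536 M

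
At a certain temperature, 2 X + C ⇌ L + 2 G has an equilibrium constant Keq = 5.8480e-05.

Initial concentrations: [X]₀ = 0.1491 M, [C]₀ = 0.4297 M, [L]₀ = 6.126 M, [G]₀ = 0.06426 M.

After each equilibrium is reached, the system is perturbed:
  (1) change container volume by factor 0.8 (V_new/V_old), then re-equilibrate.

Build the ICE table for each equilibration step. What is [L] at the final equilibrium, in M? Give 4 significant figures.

Q₀ = 2.648 vs Keq = 5.8480e-05 ⇒ Q>K, reverse
Step 1:
                   X          C          L          G
  Initial     0.1491     0.4297      6.126    0.06426
  Change     0.06381    0.03191   -0.03191   -0.06381
  Equil       0.2129     0.4616      6.094 4.4811e-04
  solve Keq expr → x = -0.03191; check Q = 5.8480e-05
Then change container volume by factor 0.8 (V_new/V_old).
Step 2:
                   X          C          L          G
  Initial     0.2661      0.577      7.618 5.6014e-04
  Change           0          0          0          0
  Equil       0.2661      0.577      7.618 5.6014e-04
  solve Keq expr → x = 0; check Q = 5.8480e-05

[L]_eq = 7.618 M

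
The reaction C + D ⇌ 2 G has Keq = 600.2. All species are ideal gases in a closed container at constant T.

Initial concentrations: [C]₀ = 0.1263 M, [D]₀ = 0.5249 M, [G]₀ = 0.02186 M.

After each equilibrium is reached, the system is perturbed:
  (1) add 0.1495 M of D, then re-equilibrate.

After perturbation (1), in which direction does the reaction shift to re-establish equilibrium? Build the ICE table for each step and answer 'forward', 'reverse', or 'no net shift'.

Q₀ = 0.007208 vs Keq = 600.2 ⇒ Q<K, forward
Step 1:
                   C          D          G
  I           0.1263     0.5249    0.02186
  C           -0.126     -0.126      0.252
  E       3.1318e-04     0.3989     0.2738
  solve Keq expr → x = 0.126; check Q = 600.2
Then add 0.1495 M of D.
Step 2:
                   C          D          G
  I       3.1318e-04     0.5484     0.2738
  C       -8.5057e-05 -8.5057e-05 1.7011e-04
  E       2.2813e-04     0.5483      0.274
  solve Keq expr → x = 8.5057e-05; check Q = 600.2

Direction: forward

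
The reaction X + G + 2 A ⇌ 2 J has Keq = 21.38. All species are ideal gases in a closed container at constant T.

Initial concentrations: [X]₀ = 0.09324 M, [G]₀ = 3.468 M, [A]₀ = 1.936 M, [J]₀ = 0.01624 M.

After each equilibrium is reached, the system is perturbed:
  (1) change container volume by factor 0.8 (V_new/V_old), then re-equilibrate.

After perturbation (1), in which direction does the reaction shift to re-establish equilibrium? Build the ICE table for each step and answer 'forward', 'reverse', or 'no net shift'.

Q₀ = 2.1761e-04 vs Keq = 21.38 ⇒ Q<K, forward
Step 1:
                   X          G          A          J
  Initial    0.09324      3.468      1.936    0.01624
  Change    -0.09305   -0.09305    -0.1861     0.1861
  Equil   1.8531e-04      3.375       1.75     0.2023
  solve Keq expr → x = 0.09305; check Q = 21.38
Then change container volume by factor 0.8 (V_new/V_old).
Step 2:
                   X          G          A          J
  Initial 2.3164e-04      4.219      2.187     0.2529
  Change  -8.3171e-05 -8.3171e-05 -1.6634e-04 1.6634e-04
  Equil   1.4847e-04      4.219      2.187     0.2531
  solve Keq expr → x = 8.3171e-05; check Q = 21.38

Direction: forward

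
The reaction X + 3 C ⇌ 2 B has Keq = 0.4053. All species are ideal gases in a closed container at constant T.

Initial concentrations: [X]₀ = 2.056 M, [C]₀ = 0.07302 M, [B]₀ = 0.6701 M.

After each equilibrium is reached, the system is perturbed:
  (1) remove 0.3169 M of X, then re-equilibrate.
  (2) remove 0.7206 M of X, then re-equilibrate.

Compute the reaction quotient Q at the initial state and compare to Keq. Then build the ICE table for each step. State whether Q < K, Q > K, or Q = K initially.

Q₀ = 561; Q > K (proceeds reverse)

Q₀ = 561 vs Keq = 0.4053 ⇒ Q>K, reverse
Step 1:
                   X          C          B
  I            2.056    0.07302     0.6701
  C           0.1524     0.4572    -0.3048
  E            2.208     0.5302     0.3653
  solve Keq expr → x = -0.1524; check Q = 0.4053
Then remove 0.3169 M of X.
Step 2:
                   X          C          B
  I            1.892     0.5302     0.3653
  C         0.005461    0.01638   -0.01092
  E            1.897     0.5466     0.3544
  solve Keq expr → x = -0.005461; check Q = 0.4053
Then remove 0.7206 M of X.
Step 3:
                   X          C          B
  I            1.176     0.5466     0.3544
  C          0.01679    0.05038   -0.03359
  E            1.193      0.597     0.3208
  solve Keq expr → x = -0.01679; check Q = 0.4053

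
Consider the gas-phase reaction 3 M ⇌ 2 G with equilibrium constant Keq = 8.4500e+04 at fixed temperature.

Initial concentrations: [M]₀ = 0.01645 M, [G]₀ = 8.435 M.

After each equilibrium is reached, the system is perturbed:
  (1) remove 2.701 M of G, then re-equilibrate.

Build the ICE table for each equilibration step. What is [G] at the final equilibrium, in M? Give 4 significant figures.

[G]_eq = 5.697 M

Q₀ = 1.5984e+07 vs Keq = 8.4500e+04 ⇒ Q>K, reverse
Step 1:
                    M           G
  Initial     0.01645       8.435
  Change      0.07759    -0.05173
  Equil       0.09404       8.383
  solve Keq expr → x = -0.02586; check Q = 8.4500e+04
Then remove 2.701 M of G.
Step 2:
                    M           G
  Initial     0.09404       5.682
  Change     -0.02136     0.01424
  Equil       0.07269       5.697
  solve Keq expr → x = 0.007119; check Q = 8.4500e+04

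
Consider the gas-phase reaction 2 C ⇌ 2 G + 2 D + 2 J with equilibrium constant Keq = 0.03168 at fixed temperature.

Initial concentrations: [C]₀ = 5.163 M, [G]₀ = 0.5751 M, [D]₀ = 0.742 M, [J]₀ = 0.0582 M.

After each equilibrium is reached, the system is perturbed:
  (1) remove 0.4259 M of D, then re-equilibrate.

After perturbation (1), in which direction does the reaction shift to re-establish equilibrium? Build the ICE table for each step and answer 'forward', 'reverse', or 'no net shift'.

Direction: forward

Q₀ = 2.3139e-05 vs Keq = 0.03168 ⇒ Q<K, forward
Step 1:
                  C         G         D         J
  init        5.163    0.5751     0.742    0.0582
  Δ         -0.5293    0.5293    0.5293    0.5293
  eq          4.634     1.104     1.271    0.5875
  solve Keq expr → x = 0.2646; check Q = 0.03168
Then remove 0.4259 M of D.
Step 2:
                  C         G         D         J
  init        4.634     1.104    0.8454    0.5875
  Δ         -0.1086    0.1086    0.1086    0.1086
  eq          4.525     1.213     0.954    0.6961
  solve Keq expr → x = 0.0543; check Q = 0.03168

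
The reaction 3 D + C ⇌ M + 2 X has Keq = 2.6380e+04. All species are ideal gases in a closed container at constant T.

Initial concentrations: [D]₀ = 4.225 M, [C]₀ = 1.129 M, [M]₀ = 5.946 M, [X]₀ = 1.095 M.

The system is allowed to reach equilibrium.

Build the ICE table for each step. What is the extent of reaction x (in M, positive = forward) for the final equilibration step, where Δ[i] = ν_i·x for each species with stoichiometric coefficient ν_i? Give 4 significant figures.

Q₀ = 0.08373 vs Keq = 2.6380e+04 ⇒ Q<K, forward
Step 1:
                   D          C          M          X
  I            4.225      1.129      5.946      1.095
  C           -3.372     -1.124      1.124      2.248
  E           0.8525   0.004835       7.07      3.343
  solve Keq expr → x = 1.124; check Q = 2.6380e+04

x = 1.124 M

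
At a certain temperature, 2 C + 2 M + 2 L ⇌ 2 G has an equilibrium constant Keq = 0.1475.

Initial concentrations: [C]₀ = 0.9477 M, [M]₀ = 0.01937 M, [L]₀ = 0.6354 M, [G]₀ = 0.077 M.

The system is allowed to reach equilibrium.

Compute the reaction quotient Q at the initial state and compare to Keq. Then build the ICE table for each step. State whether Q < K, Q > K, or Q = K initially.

Q₀ = 43.58; Q > K (proceeds reverse)

Q₀ = 43.58 vs Keq = 0.1475 ⇒ Q>K, reverse
Step 1:
                    C           M           L           G
  Initial      0.9477     0.01937      0.6354       0.077
  Change      0.05669     0.05669     0.05669    -0.05669
  Equil         1.004     0.07606      0.6921     0.02031
  solve Keq expr → x = -0.02835; check Q = 0.1475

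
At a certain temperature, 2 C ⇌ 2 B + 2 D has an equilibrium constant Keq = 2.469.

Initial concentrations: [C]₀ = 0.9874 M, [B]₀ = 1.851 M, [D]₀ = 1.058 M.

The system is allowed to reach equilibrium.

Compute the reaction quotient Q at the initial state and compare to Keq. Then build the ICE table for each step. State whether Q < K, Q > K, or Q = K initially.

Q₀ = 3.934; Q > K (proceeds reverse)

Q₀ = 3.934 vs Keq = 2.469 ⇒ Q>K, reverse
Step 1:
                  C         B         D
  Initial    0.9874     1.851     1.058
  Change    0.09273  -0.09273  -0.09273
  Equil        1.08     1.758    0.9653
  solve Keq expr → x = -0.04636; check Q = 2.469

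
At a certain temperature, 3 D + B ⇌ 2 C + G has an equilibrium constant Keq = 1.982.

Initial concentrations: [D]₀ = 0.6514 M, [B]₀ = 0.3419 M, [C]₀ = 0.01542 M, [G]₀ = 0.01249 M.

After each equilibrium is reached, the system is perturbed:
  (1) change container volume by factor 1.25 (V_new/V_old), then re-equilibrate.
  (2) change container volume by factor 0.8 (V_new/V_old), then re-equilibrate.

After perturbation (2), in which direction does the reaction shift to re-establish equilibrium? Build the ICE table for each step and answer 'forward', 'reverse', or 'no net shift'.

Direction: forward

Q₀ = 3.1426e-05 vs Keq = 1.982 ⇒ Q<K, forward
Step 1:
                  D         B         C         G
  Initial    0.6514    0.3419   0.01542   0.01249
  Change    -0.3717   -0.1239    0.2478    0.1239
  Equil      0.2797     0.218    0.2632    0.1364
  solve Keq expr → x = 0.1239; check Q = 1.982
Then change container volume by factor 1.25 (V_new/V_old).
Step 2:
                  D         B         C         G
  Initial    0.2237    0.1744    0.2106    0.1091
  Change   0.009085  0.003028 -0.006057 -0.003028
  Equil      0.2328    0.1774    0.2045    0.1061
  solve Keq expr → x = -0.003028; check Q = 1.982
Then change container volume by factor 0.8 (V_new/V_old).
Step 3:
                  D         B         C         G
  Initial     0.291    0.2218    0.2557    0.1326
  Change   -0.01136 -0.003786  0.007571  0.003786
  Equil      0.2797     0.218    0.2632    0.1364
  solve Keq expr → x = 0.003786; check Q = 1.982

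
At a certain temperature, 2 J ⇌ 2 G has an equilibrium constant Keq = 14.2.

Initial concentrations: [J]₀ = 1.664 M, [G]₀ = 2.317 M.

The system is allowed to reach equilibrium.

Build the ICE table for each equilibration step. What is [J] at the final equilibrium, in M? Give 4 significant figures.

Q₀ = 1.939 vs Keq = 14.2 ⇒ Q<K, forward
Step 1:
                    J           G
  I             1.664       2.317
  C           -0.8291      0.8291
  E            0.8349       3.146
  solve Keq expr → x = 0.4146; check Q = 14.2

[J]_eq = 0.8349 M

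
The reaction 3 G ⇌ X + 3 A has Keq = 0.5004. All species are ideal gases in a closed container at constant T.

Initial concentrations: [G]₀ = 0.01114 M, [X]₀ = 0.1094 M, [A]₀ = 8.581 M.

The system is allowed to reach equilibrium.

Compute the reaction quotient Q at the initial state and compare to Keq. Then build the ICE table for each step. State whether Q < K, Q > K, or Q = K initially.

Q₀ = 5.0001e+07 vs Keq = 0.5004 ⇒ Q>K, reverse
Step 1:
                  G         X         A
  I         0.01114    0.1094     8.581
  C          0.3281   -0.1094   -0.3281
  E          0.3392 3.4754e-05     8.253
  solve Keq expr → x = -0.1094; check Q = 0.5004

Q₀ = 5.0001e+07; Q > K (proceeds reverse)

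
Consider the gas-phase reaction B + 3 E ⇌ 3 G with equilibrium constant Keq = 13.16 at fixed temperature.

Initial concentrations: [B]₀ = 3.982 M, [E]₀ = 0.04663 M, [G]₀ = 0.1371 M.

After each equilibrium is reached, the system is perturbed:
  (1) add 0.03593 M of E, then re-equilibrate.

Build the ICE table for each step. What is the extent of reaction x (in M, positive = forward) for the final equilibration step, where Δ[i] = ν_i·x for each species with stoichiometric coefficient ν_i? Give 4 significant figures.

Q₀ = 6.383 vs Keq = 13.16 ⇒ Q<K, forward
Step 1:
                  B         E         G
  I           3.982   0.04663    0.1371
  C       -0.002626 -0.007879  0.007879
  E           3.979   0.03875     0.145
  solve Keq expr → x = 0.002626; check Q = 13.16
Then add 0.03593 M of E.
Step 2:
                  B         E         G
  I           3.979   0.07468     0.145
  C       -0.009441  -0.02832   0.02832
  E            3.97   0.04636    0.1733
  solve Keq expr → x = 0.009441; check Q = 13.16

x = 0.009441 M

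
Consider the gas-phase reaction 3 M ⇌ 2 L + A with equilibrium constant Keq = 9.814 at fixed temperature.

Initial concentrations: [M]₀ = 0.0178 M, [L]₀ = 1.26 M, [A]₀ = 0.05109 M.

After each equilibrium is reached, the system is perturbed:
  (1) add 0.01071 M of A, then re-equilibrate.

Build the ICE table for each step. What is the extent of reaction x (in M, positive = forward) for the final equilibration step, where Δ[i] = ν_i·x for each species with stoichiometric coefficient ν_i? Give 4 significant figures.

x = -0.004845 M

Q₀ = 1.4382e+04 vs Keq = 9.814 ⇒ Q>K, reverse
Step 1:
                  M         L         A
  I          0.0178      1.26   0.05109
  C          0.1098  -0.07321  -0.03661
  E          0.1276     1.187   0.01448
  solve Keq expr → x = -0.03661; check Q = 9.814
Then add 0.01071 M of A.
Step 2:
                  M         L         A
  I          0.1276     1.187   0.02519
  C         0.01454  -0.00969 -0.004845
  E          0.1422     1.177   0.02035
  solve Keq expr → x = -0.004845; check Q = 9.814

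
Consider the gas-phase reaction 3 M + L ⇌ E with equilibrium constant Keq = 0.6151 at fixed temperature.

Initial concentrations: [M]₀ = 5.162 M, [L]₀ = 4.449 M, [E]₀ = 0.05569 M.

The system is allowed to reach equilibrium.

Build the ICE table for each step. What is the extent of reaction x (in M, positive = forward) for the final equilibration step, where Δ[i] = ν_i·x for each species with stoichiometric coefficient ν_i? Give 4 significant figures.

Q₀ = 9.1004e-05 vs Keq = 0.6151 ⇒ Q<K, forward
Step 1:
                   M          L          E
  Initial      5.162      4.449    0.05569
  Change      -4.239     -1.413      1.413
  Equil        0.923      3.036      1.469
  solve Keq expr → x = 1.413; check Q = 0.6151

x = 1.413 M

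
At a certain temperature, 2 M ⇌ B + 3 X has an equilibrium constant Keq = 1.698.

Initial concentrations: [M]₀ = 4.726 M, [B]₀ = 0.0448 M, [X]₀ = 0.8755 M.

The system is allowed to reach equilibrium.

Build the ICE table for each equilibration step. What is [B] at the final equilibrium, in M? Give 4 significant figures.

[B]_eq = 0.737 M

Q₀ = 0.001346 vs Keq = 1.698 ⇒ Q<K, forward
Step 1:
                   M          B          X
  init         4.726     0.0448     0.8755
  Δ           -1.384     0.6922      2.077
  eq           3.342      0.737      2.952
  solve Keq expr → x = 0.6922; check Q = 1.698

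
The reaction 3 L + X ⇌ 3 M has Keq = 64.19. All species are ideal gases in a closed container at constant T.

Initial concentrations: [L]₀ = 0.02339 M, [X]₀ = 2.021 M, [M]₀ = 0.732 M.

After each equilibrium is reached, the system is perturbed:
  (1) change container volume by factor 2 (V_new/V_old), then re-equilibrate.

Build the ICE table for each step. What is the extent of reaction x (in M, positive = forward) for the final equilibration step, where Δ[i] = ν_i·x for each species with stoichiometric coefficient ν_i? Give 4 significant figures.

x = -0.004279 M

Q₀ = 1.5166e+04 vs Keq = 64.19 ⇒ Q>K, reverse
Step 1:
                   L          X          M
  Initial    0.02339      2.021      0.732
  Change      0.1006    0.03355    -0.1006
  Equil        0.124      2.055     0.6314
  solve Keq expr → x = -0.03355; check Q = 64.19
Then change container volume by factor 2 (V_new/V_old).
Step 2:
                   L          X          M
  Initial    0.06202      1.027     0.3157
  Change     0.01284   0.004279   -0.01284
  Equil      0.07486      1.032     0.3028
  solve Keq expr → x = -0.004279; check Q = 64.19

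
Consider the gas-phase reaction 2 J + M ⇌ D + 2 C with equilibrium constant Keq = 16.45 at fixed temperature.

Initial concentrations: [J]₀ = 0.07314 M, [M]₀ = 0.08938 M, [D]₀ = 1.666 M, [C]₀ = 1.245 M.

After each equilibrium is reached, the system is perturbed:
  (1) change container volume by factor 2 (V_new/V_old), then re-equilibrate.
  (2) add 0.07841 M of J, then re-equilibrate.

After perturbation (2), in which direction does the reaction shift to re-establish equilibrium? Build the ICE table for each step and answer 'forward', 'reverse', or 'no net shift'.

Q₀ = 5401 vs Keq = 16.45 ⇒ Q>K, reverse
Step 1:
                   J          M          D          C
  Initial    0.07314    0.08938      1.666      1.245
  Change      0.3979      0.199     -0.199    -0.3979
  Equil       0.4711     0.2883      1.467     0.8471
  solve Keq expr → x = -0.199; check Q = 16.45
Then change container volume by factor 2 (V_new/V_old).
Step 2:
                   J          M          D          C
  Initial     0.2355     0.1442     0.7335     0.4235
  Change           0          0          0          0
  Equil       0.2355     0.1442     0.7335     0.4235
  solve Keq expr → x = 0; check Q = 16.45
Then add 0.07841 M of J.
Step 3:
                   J          M          D          C
  Initial     0.3139     0.1442     0.7335     0.4235
  Change    -0.03664   -0.01832    0.01832    0.03664
  Equil       0.2773     0.1259     0.7518     0.4602
  solve Keq expr → x = 0.01832; check Q = 16.45

Direction: forward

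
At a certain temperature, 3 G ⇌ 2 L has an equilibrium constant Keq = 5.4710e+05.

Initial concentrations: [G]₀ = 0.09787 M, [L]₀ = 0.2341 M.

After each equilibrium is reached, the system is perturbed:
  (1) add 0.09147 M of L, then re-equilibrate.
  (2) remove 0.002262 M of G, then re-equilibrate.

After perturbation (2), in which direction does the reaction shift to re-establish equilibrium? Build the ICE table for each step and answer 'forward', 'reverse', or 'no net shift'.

Direction: reverse

Q₀ = 58.46 vs Keq = 5.4710e+05 ⇒ Q<K, forward
Step 1:
                   G          L
  init       0.09787     0.2341
  Δ         -0.09244    0.06163
  eq        0.005427     0.2957
  solve Keq expr → x = 0.03081; check Q = 5.4710e+05
Then add 0.09147 M of L.
Step 2:
                   G          L
  init      0.005427     0.3872
  Δ          0.00106 -7.0683e-04
  eq        0.006487     0.3865
  solve Keq expr → x = -3.5341e-04; check Q = 5.4710e+05
Then remove 0.002262 M of G.
Step 3:
                   G          L
  init      0.004225     0.3865
  Δ         0.002245  -0.001497
  eq        0.006471      0.385
  solve Keq expr → x = -7.4841e-04; check Q = 5.4710e+05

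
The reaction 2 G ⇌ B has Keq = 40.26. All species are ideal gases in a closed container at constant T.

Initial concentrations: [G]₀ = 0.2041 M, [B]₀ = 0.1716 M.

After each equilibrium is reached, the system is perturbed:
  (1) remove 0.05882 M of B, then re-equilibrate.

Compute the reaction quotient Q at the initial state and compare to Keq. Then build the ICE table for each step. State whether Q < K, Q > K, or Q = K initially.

Q₀ = 4.119 vs Keq = 40.26 ⇒ Q<K, forward
Step 1:
                   G          B
  I           0.2041     0.1716
  C          -0.1276    0.06382
  E          0.07647     0.2354
  solve Keq expr → x = 0.06382; check Q = 40.26
Then remove 0.05882 M of B.
Step 2:
                   G          B
  I          0.07647     0.1766
  C        -0.009366   0.004683
  E           0.0671     0.1813
  solve Keq expr → x = 0.004683; check Q = 40.26

Q₀ = 4.119; Q < K (proceeds forward)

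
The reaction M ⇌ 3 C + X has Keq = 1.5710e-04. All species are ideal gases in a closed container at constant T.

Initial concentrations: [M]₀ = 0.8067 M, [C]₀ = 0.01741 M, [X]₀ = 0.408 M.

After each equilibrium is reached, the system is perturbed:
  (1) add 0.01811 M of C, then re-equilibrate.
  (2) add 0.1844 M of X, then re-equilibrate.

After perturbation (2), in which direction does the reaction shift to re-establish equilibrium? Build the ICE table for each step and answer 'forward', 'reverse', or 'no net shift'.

Direction: reverse

Q₀ = 2.6690e-06 vs Keq = 1.5710e-04 ⇒ Q<K, forward
Step 1:
                   M          C          X
  I           0.8067    0.01741      0.408
  C         -0.01633    0.04898    0.01633
  E           0.7904    0.06639     0.4243
  solve Keq expr → x = 0.01633; check Q = 1.5710e-04
Then add 0.01811 M of C.
Step 2:
                   M          C          X
  I           0.7904     0.0845     0.4243
  C         0.005879   -0.01764  -0.005879
  E           0.7963    0.06686     0.4184
  solve Keq expr → x = -0.005879; check Q = 1.5710e-04
Then add 0.1844 M of X.
Step 3:
                   M          C          X
  I           0.7963    0.06686     0.6028
  C         0.002506  -0.007518  -0.002506
  E           0.7988    0.05935     0.6003
  solve Keq expr → x = -0.002506; check Q = 1.5710e-04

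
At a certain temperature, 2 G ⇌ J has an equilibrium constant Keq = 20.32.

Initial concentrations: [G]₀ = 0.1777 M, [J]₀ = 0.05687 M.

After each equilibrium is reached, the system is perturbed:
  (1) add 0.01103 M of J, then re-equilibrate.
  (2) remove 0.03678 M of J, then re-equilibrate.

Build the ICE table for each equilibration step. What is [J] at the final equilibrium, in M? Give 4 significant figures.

[J]_eq = 0.08721 M

Q₀ = 1.801 vs Keq = 20.32 ⇒ Q<K, forward
Step 1:
                    G           J
  Initial      0.1777     0.05687
  Change      -0.1044     0.05222
  Equil       0.07327      0.1091
  solve Keq expr → x = 0.05222; check Q = 20.32
Then add 0.01103 M of J.
Step 2:
                    G           J
  Initial     0.07327      0.1201
  Change     0.003115   -0.001557
  Equil       0.07638      0.1186
  solve Keq expr → x = -0.001557; check Q = 20.32
Then remove 0.03678 M of J.
Step 3:
                    G           J
  Initial     0.07638     0.08178
  Change     -0.01087    0.005435
  Equil       0.06551     0.08721
  solve Keq expr → x = 0.005435; check Q = 20.32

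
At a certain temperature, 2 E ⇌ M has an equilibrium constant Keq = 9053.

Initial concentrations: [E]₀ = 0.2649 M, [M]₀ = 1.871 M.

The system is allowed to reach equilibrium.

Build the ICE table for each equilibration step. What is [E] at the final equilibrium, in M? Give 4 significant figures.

Q₀ = 26.66 vs Keq = 9053 ⇒ Q<K, forward
Step 1:
                    E           M
  I            0.2649       1.871
  C           -0.2501       0.125
  E           0.01485       1.996
  solve Keq expr → x = 0.125; check Q = 9053

[E]_eq = 0.01485 M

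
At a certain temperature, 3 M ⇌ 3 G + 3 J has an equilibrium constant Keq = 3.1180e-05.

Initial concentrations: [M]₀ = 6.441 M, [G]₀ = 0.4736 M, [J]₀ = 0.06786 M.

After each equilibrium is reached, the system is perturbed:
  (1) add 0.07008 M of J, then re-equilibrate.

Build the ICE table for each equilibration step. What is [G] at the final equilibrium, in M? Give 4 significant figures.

Q₀ = 1.2423e-07 vs Keq = 3.1180e-05 ⇒ Q<K, forward
Step 1:
                    M           G           J
  I             6.441      0.4736     0.06786
  C           -0.2162      0.2162      0.2162
  E             6.225      0.6898       0.284
  solve Keq expr → x = 0.07206; check Q = 3.1180e-05
Then add 0.07008 M of J.
Step 2:
                    M           G           J
  I             6.225      0.6898      0.3541
  C           0.04701    -0.04701    -0.04701
  E             6.272      0.6428      0.3071
  solve Keq expr → x = -0.01567; check Q = 3.1180e-05

[G]_eq = 0.6428 M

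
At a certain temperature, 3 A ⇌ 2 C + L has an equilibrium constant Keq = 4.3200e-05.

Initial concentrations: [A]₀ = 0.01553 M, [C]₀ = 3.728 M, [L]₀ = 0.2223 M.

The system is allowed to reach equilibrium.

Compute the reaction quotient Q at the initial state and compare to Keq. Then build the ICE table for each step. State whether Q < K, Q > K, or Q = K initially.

Q₀ = 8.2485e+05; Q > K (proceeds reverse)

Q₀ = 8.2485e+05 vs Keq = 4.3200e-05 ⇒ Q>K, reverse
Step 1:
                  A         C         L
  init      0.01553     3.728    0.2223
  Δ          0.6669   -0.4446   -0.2223
  eq         0.6824     3.283 1.2735e-06
  solve Keq expr → x = -0.2223; check Q = 4.3200e-05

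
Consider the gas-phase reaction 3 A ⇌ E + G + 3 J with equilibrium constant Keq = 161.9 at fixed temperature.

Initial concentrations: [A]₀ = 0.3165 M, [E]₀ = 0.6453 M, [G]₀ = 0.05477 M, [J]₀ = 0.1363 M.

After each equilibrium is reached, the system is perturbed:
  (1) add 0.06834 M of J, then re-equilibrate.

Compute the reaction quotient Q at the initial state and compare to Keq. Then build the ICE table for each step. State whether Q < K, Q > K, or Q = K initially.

Q₀ = 0.002823 vs Keq = 161.9 ⇒ Q<K, forward
Step 1:
                  A         E         G         J
  Initial    0.3165    0.6453   0.05477    0.1363
  Change      -0.28   0.09332   0.09332      0.28
  Equil     0.03653    0.7386    0.1481    0.4163
  solve Keq expr → x = 0.09332; check Q = 161.9
Then add 0.06834 M of J.
Step 2:
                  A         E         G         J
  Initial   0.03653    0.7386    0.1481    0.4846
  Change   0.005327 -0.001776 -0.001776 -0.005327
  Equil     0.04185    0.7368    0.1463    0.4793
  solve Keq expr → x = -0.001776; check Q = 161.9

Q₀ = 0.002823; Q < K (proceeds forward)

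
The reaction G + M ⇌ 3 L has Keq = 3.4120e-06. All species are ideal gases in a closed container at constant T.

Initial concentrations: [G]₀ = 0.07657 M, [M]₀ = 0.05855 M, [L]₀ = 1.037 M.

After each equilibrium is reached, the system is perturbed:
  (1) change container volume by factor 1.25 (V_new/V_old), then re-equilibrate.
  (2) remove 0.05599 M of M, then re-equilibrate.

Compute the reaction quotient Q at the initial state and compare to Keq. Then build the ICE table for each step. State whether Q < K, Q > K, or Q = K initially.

Q₀ = 248.7 vs Keq = 3.4120e-06 ⇒ Q>K, reverse
Step 1:
                  G         M         L
  Initial   0.07657   0.05855     1.037
  Change     0.3429    0.3429    -1.029
  Equil      0.4195    0.4014  0.008313
  solve Keq expr → x = -0.3429; check Q = 3.4120e-06
Then change container volume by factor 1.25 (V_new/V_old).
Step 2:
                  G         M         L
  Initial    0.3356    0.3212  0.006651
  Change  -1.7036e-04 -1.7036e-04 5.1107e-04
  Equil      0.3354     0.321  0.007162
  solve Keq expr → x = 1.7036e-04; check Q = 3.4120e-06
Then remove 0.05599 M of M.
Step 3:
                  G         M         L
  Initial    0.3354     0.265  0.007162
  Change  1.4702e-04 1.4702e-04 -4.4106e-04
  Equil      0.3355    0.2651  0.006721
  solve Keq expr → x = -1.4702e-04; check Q = 3.4120e-06

Q₀ = 248.7; Q > K (proceeds reverse)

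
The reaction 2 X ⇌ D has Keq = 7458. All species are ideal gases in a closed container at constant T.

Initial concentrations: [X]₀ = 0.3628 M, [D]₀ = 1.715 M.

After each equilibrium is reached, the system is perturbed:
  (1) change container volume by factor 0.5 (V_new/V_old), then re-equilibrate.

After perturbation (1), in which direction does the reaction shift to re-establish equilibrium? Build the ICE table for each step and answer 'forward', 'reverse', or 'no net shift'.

Q₀ = 13.03 vs Keq = 7458 ⇒ Q<K, forward
Step 1:
                  X         D
  init       0.3628     1.715
  Δ         -0.3469    0.1734
  eq        0.01591     1.888
  solve Keq expr → x = 0.1734; check Q = 7458
Then change container volume by factor 0.5 (V_new/V_old).
Step 2:
                  X         D
  init      0.03183     3.777
  Δ       -0.009308  0.004654
  eq        0.02252     3.782
  solve Keq expr → x = 0.004654; check Q = 7458

Direction: forward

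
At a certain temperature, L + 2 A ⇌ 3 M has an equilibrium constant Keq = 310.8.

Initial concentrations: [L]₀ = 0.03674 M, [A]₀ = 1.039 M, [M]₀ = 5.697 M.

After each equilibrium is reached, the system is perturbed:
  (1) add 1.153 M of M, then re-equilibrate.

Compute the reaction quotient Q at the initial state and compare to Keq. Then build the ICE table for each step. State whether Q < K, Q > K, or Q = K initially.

Q₀ = 4662 vs Keq = 310.8 ⇒ Q>K, reverse
Step 1:
                  L         A         M
  init      0.03674     1.039     5.697
  Δ          0.1843    0.3686   -0.5529
  eq          0.221     1.408     5.144
  solve Keq expr → x = -0.1843; check Q = 310.8
Then add 1.153 M of M.
Step 2:
                  L         A         M
  init        0.221     1.408     6.297
  Δ         0.07539    0.1508   -0.2262
  eq         0.2964     1.558     6.071
  solve Keq expr → x = -0.07539; check Q = 310.8

Q₀ = 4662; Q > K (proceeds reverse)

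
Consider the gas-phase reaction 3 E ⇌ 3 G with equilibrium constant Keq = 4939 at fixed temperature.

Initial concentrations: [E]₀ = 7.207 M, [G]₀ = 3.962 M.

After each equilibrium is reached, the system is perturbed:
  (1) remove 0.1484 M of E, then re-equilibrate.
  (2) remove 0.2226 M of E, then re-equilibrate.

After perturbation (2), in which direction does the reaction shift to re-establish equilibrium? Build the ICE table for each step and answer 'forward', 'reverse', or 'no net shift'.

Q₀ = 0.1661 vs Keq = 4939 ⇒ Q<K, forward
Step 1:
                  E         G
  I           7.207     3.962
  C          -6.588     6.588
  E          0.6195     10.55
  solve Keq expr → x = 2.196; check Q = 4939
Then remove 0.1484 M of E.
Step 2:
                  E         G
  I          0.4711     10.55
  C          0.1402   -0.1402
  E          0.6112     10.41
  solve Keq expr → x = -0.04672; check Q = 4939
Then remove 0.2226 M of E.
Step 3:
                  E         G
  I          0.3886     10.41
  C          0.2103   -0.2103
  E          0.5989      10.2
  solve Keq expr → x = -0.07008; check Q = 4939

Direction: reverse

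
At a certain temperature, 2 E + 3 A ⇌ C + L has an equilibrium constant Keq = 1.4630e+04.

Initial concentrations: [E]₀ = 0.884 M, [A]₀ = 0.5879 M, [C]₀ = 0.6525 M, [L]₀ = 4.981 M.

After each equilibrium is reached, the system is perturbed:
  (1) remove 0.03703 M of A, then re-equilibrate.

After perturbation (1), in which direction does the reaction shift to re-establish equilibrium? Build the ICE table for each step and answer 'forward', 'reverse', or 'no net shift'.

Direction: reverse

Q₀ = 20.47 vs Keq = 1.4630e+04 ⇒ Q<K, forward
Step 1:
                  E         A         C         L
  init        0.884    0.5879    0.6525     4.981
  Δ          -0.327   -0.4905    0.1635    0.1635
  eq          0.557   0.09743     0.816     5.144
  solve Keq expr → x = 0.1635; check Q = 1.4630e+04
Then remove 0.03703 M of A.
Step 2:
                  E         A         C         L
  init        0.557    0.0604     0.816     5.144
  Δ         0.02264   0.03397  -0.01132  -0.01132
  eq         0.5797   0.09436    0.8047     5.133
  solve Keq expr → x = -0.01132; check Q = 1.4630e+04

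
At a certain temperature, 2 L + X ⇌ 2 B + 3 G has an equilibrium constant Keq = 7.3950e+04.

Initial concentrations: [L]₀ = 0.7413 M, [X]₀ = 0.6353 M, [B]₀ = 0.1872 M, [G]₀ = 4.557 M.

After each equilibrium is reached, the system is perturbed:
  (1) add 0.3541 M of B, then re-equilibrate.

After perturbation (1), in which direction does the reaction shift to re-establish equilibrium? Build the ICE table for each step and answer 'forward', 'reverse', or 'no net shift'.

Q₀ = 9.499 vs Keq = 7.3950e+04 ⇒ Q<K, forward
Step 1:
                   L          X          B          G
  init        0.7413     0.6353     0.1872      4.557
  Δ          -0.6665    -0.3332     0.6665     0.9997
  eq         0.07482     0.3021     0.8537      5.557
  solve Keq expr → x = 0.3332; check Q = 7.3950e+04
Then add 0.3541 M of B.
Step 2:
                   L          X          B          G
  init       0.07482     0.3021      1.208      5.557
  Δ          0.02561    0.01281   -0.02561   -0.03842
  eq          0.1004     0.3149      1.182      5.518
  solve Keq expr → x = -0.01281; check Q = 7.3950e+04

Direction: reverse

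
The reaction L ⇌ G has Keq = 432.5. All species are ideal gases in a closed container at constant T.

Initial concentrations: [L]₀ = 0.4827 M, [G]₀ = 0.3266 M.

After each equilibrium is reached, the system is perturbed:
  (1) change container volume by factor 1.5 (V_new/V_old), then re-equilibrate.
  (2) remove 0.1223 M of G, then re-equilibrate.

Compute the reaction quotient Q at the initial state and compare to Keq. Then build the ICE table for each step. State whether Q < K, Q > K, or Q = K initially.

Q₀ = 0.6766 vs Keq = 432.5 ⇒ Q<K, forward
Step 1:
                   L          G
  Initial     0.4827     0.3266
  Change     -0.4808     0.4808
  Equil     0.001867     0.8074
  solve Keq expr → x = 0.4808; check Q = 432.5
Then change container volume by factor 1.5 (V_new/V_old).
Step 2:
                   L          G
  Initial   0.001245     0.5383
  Change           0          0
  Equil     0.001245     0.5383
  solve Keq expr → x = 0; check Q = 432.5
Then remove 0.1223 M of G.
Step 3:
                   L          G
  Initial   0.001245      0.416
  Change  -2.8212e-04 2.8212e-04
  Equil   9.6248e-04     0.4163
  solve Keq expr → x = 2.8212e-04; check Q = 432.5

Q₀ = 0.6766; Q < K (proceeds forward)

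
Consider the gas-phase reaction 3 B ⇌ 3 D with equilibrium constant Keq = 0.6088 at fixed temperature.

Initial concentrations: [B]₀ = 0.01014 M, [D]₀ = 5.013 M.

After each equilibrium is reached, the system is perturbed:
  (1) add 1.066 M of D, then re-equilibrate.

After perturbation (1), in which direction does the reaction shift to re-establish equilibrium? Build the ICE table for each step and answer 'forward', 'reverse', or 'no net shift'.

Direction: reverse

Q₀ = 1.2083e+08 vs Keq = 0.6088 ⇒ Q>K, reverse
Step 1:
                    B           D
  init        0.01014       5.013
  Δ             2.709      -2.709
  eq            2.719       2.304
  solve Keq expr → x = -0.9029; check Q = 0.6088
Then add 1.066 M of D.
Step 2:
                    B           D
  init          2.719        3.37
  Δ             0.577      -0.577
  eq            3.296       2.793
  solve Keq expr → x = -0.1923; check Q = 0.6088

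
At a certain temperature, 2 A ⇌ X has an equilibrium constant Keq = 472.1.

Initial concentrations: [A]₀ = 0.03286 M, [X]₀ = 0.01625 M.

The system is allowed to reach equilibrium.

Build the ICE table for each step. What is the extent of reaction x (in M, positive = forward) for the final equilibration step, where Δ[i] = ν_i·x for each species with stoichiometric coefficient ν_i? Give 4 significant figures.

x = 0.01253 M

Q₀ = 15.05 vs Keq = 472.1 ⇒ Q<K, forward
Step 1:
                  A         X
  I         0.03286   0.01625
  C        -0.02505   0.01253
  E        0.007807   0.02878
  solve Keq expr → x = 0.01253; check Q = 472.1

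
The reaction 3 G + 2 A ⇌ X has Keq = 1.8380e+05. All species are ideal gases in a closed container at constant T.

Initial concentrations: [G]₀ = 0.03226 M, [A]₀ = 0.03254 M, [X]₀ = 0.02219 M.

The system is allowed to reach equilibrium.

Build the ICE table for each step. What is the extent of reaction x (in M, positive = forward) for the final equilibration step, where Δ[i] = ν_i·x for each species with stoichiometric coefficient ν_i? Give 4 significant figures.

Q₀ = 6.2421e+05 vs Keq = 1.8380e+05 ⇒ Q>K, reverse
Step 1:
                   G          A          X
  init       0.03226    0.03254    0.02219
  Δ         0.009006   0.006004  -0.003002
  eq         0.04127    0.03854    0.01919
  solve Keq expr → x = -0.003002; check Q = 1.8380e+05

x = -0.003002 M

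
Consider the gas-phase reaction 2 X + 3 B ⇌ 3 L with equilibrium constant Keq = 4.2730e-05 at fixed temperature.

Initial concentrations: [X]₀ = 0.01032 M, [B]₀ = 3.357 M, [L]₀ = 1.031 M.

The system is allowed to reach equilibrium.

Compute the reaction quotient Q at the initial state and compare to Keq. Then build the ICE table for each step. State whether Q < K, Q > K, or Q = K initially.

Q₀ = 272 vs Keq = 4.2730e-05 ⇒ Q>K, reverse
Step 1:
                  X         B         L
  Initial   0.01032     3.357     1.031
  Change     0.6145    0.9217   -0.9217
  Equil      0.6248     4.279    0.1093
  solve Keq expr → x = -0.3072; check Q = 4.2730e-05

Q₀ = 272; Q > K (proceeds reverse)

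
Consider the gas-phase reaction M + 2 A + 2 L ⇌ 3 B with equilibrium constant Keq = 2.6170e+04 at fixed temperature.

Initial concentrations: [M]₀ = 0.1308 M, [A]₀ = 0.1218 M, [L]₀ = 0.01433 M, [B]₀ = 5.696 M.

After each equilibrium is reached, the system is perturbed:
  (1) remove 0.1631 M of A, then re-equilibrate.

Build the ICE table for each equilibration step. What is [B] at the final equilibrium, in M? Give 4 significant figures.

Q₀ = 4.6378e+08 vs Keq = 2.6170e+04 ⇒ Q>K, reverse
Step 1:
                  M         A         L         B
  Initial    0.1308    0.1218   0.01433     5.696
  Change     0.1541    0.3082    0.3082   -0.4623
  Equil      0.2849      0.43    0.3225     5.234
  solve Keq expr → x = -0.1541; check Q = 2.6170e+04
Then remove 0.1631 M of A.
Step 2:
                  M         A         L         B
  Initial    0.2849    0.2669    0.3225     5.234
  Change      0.032   0.06399   0.06399  -0.09599
  Equil      0.3169    0.3309    0.3865     5.138
  solve Keq expr → x = -0.032; check Q = 2.6170e+04

[B]_eq = 5.138 M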